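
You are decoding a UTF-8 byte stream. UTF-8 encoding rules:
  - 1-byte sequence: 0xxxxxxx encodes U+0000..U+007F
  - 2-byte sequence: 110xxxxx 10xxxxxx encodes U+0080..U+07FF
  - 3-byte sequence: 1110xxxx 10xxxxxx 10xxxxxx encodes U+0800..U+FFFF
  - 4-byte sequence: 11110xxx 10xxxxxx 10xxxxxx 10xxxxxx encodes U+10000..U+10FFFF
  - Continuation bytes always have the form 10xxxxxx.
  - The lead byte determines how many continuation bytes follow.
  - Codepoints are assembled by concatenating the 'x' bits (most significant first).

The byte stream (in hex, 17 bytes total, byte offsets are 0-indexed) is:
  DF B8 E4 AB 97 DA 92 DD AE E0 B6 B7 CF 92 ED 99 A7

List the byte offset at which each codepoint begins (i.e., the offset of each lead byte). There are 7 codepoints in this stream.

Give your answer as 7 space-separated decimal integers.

Answer: 0 2 5 7 9 12 14

Derivation:
Byte[0]=DF: 2-byte lead, need 1 cont bytes. acc=0x1F
Byte[1]=B8: continuation. acc=(acc<<6)|0x38=0x7F8
Completed: cp=U+07F8 (starts at byte 0)
Byte[2]=E4: 3-byte lead, need 2 cont bytes. acc=0x4
Byte[3]=AB: continuation. acc=(acc<<6)|0x2B=0x12B
Byte[4]=97: continuation. acc=(acc<<6)|0x17=0x4AD7
Completed: cp=U+4AD7 (starts at byte 2)
Byte[5]=DA: 2-byte lead, need 1 cont bytes. acc=0x1A
Byte[6]=92: continuation. acc=(acc<<6)|0x12=0x692
Completed: cp=U+0692 (starts at byte 5)
Byte[7]=DD: 2-byte lead, need 1 cont bytes. acc=0x1D
Byte[8]=AE: continuation. acc=(acc<<6)|0x2E=0x76E
Completed: cp=U+076E (starts at byte 7)
Byte[9]=E0: 3-byte lead, need 2 cont bytes. acc=0x0
Byte[10]=B6: continuation. acc=(acc<<6)|0x36=0x36
Byte[11]=B7: continuation. acc=(acc<<6)|0x37=0xDB7
Completed: cp=U+0DB7 (starts at byte 9)
Byte[12]=CF: 2-byte lead, need 1 cont bytes. acc=0xF
Byte[13]=92: continuation. acc=(acc<<6)|0x12=0x3D2
Completed: cp=U+03D2 (starts at byte 12)
Byte[14]=ED: 3-byte lead, need 2 cont bytes. acc=0xD
Byte[15]=99: continuation. acc=(acc<<6)|0x19=0x359
Byte[16]=A7: continuation. acc=(acc<<6)|0x27=0xD667
Completed: cp=U+D667 (starts at byte 14)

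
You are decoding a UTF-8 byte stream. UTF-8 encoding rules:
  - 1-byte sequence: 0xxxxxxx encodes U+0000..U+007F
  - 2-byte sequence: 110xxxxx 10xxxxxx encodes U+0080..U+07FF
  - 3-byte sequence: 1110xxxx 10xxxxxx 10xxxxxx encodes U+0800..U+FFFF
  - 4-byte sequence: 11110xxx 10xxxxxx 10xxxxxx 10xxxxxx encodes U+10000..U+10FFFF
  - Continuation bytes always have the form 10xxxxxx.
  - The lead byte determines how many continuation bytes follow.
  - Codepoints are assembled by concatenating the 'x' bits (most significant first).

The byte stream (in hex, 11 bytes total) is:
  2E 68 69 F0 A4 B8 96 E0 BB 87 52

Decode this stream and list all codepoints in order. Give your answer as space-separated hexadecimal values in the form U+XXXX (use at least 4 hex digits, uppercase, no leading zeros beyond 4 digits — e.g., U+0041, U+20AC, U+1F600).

Byte[0]=2E: 1-byte ASCII. cp=U+002E
Byte[1]=68: 1-byte ASCII. cp=U+0068
Byte[2]=69: 1-byte ASCII. cp=U+0069
Byte[3]=F0: 4-byte lead, need 3 cont bytes. acc=0x0
Byte[4]=A4: continuation. acc=(acc<<6)|0x24=0x24
Byte[5]=B8: continuation. acc=(acc<<6)|0x38=0x938
Byte[6]=96: continuation. acc=(acc<<6)|0x16=0x24E16
Completed: cp=U+24E16 (starts at byte 3)
Byte[7]=E0: 3-byte lead, need 2 cont bytes. acc=0x0
Byte[8]=BB: continuation. acc=(acc<<6)|0x3B=0x3B
Byte[9]=87: continuation. acc=(acc<<6)|0x07=0xEC7
Completed: cp=U+0EC7 (starts at byte 7)
Byte[10]=52: 1-byte ASCII. cp=U+0052

Answer: U+002E U+0068 U+0069 U+24E16 U+0EC7 U+0052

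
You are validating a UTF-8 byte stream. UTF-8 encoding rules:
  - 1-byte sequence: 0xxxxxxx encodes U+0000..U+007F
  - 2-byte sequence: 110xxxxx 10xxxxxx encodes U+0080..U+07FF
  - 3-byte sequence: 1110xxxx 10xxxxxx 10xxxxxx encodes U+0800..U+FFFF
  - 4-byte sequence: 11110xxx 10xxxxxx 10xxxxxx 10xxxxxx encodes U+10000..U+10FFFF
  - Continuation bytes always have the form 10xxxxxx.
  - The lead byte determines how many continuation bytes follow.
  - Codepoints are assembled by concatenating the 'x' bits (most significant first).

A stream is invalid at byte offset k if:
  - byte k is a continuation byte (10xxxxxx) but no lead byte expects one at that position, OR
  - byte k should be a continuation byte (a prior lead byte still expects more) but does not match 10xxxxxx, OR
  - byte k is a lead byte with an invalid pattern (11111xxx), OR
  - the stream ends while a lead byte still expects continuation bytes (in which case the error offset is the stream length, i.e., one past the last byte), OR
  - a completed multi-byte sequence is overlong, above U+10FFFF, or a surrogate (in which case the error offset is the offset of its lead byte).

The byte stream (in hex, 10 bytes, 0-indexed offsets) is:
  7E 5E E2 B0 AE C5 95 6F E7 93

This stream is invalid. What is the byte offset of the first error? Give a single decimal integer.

Answer: 10

Derivation:
Byte[0]=7E: 1-byte ASCII. cp=U+007E
Byte[1]=5E: 1-byte ASCII. cp=U+005E
Byte[2]=E2: 3-byte lead, need 2 cont bytes. acc=0x2
Byte[3]=B0: continuation. acc=(acc<<6)|0x30=0xB0
Byte[4]=AE: continuation. acc=(acc<<6)|0x2E=0x2C2E
Completed: cp=U+2C2E (starts at byte 2)
Byte[5]=C5: 2-byte lead, need 1 cont bytes. acc=0x5
Byte[6]=95: continuation. acc=(acc<<6)|0x15=0x155
Completed: cp=U+0155 (starts at byte 5)
Byte[7]=6F: 1-byte ASCII. cp=U+006F
Byte[8]=E7: 3-byte lead, need 2 cont bytes. acc=0x7
Byte[9]=93: continuation. acc=(acc<<6)|0x13=0x1D3
Byte[10]: stream ended, expected continuation. INVALID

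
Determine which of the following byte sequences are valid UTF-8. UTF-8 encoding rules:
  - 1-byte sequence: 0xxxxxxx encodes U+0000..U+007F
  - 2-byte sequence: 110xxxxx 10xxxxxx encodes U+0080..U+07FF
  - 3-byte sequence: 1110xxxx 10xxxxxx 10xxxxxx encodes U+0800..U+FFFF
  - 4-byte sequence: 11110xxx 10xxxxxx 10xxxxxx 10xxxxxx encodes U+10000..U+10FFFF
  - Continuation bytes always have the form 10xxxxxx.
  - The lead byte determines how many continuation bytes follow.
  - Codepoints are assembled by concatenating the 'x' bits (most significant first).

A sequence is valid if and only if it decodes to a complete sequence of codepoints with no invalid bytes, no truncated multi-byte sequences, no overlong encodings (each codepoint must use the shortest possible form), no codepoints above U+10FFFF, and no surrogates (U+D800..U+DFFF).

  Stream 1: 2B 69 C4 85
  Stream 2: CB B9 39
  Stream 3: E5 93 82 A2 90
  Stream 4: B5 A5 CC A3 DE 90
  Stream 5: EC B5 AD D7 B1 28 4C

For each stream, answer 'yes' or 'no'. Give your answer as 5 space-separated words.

Answer: yes yes no no yes

Derivation:
Stream 1: decodes cleanly. VALID
Stream 2: decodes cleanly. VALID
Stream 3: error at byte offset 3. INVALID
Stream 4: error at byte offset 0. INVALID
Stream 5: decodes cleanly. VALID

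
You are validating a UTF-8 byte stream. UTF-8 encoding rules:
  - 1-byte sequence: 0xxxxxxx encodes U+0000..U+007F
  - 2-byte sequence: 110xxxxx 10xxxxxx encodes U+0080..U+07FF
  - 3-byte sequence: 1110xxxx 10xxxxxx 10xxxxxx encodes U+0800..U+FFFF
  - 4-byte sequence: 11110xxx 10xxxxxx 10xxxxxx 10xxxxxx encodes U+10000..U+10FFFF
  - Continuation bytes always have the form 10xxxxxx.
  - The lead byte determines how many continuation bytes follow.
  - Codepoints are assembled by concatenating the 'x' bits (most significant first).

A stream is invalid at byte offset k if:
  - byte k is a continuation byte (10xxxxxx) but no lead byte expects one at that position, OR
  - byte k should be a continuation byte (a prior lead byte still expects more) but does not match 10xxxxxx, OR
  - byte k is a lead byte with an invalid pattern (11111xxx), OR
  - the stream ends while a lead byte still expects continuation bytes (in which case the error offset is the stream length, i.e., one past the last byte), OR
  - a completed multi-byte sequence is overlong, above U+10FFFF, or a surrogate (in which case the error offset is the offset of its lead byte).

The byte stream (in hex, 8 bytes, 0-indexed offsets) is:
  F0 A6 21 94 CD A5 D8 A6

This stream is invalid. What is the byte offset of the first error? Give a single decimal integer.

Byte[0]=F0: 4-byte lead, need 3 cont bytes. acc=0x0
Byte[1]=A6: continuation. acc=(acc<<6)|0x26=0x26
Byte[2]=21: expected 10xxxxxx continuation. INVALID

Answer: 2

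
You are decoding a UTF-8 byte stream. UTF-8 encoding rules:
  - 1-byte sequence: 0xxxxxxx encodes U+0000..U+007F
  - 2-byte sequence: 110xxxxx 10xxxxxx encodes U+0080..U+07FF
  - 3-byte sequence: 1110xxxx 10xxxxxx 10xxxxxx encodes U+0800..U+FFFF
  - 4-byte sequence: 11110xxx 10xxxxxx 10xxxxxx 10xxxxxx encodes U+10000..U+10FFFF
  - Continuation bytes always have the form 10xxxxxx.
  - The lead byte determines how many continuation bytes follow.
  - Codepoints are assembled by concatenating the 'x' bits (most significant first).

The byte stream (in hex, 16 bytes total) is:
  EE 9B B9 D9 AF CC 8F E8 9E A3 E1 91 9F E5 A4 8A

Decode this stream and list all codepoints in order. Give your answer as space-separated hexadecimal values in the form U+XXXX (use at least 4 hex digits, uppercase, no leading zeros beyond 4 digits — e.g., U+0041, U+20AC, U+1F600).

Answer: U+E6F9 U+066F U+030F U+87A3 U+145F U+590A

Derivation:
Byte[0]=EE: 3-byte lead, need 2 cont bytes. acc=0xE
Byte[1]=9B: continuation. acc=(acc<<6)|0x1B=0x39B
Byte[2]=B9: continuation. acc=(acc<<6)|0x39=0xE6F9
Completed: cp=U+E6F9 (starts at byte 0)
Byte[3]=D9: 2-byte lead, need 1 cont bytes. acc=0x19
Byte[4]=AF: continuation. acc=(acc<<6)|0x2F=0x66F
Completed: cp=U+066F (starts at byte 3)
Byte[5]=CC: 2-byte lead, need 1 cont bytes. acc=0xC
Byte[6]=8F: continuation. acc=(acc<<6)|0x0F=0x30F
Completed: cp=U+030F (starts at byte 5)
Byte[7]=E8: 3-byte lead, need 2 cont bytes. acc=0x8
Byte[8]=9E: continuation. acc=(acc<<6)|0x1E=0x21E
Byte[9]=A3: continuation. acc=(acc<<6)|0x23=0x87A3
Completed: cp=U+87A3 (starts at byte 7)
Byte[10]=E1: 3-byte lead, need 2 cont bytes. acc=0x1
Byte[11]=91: continuation. acc=(acc<<6)|0x11=0x51
Byte[12]=9F: continuation. acc=(acc<<6)|0x1F=0x145F
Completed: cp=U+145F (starts at byte 10)
Byte[13]=E5: 3-byte lead, need 2 cont bytes. acc=0x5
Byte[14]=A4: continuation. acc=(acc<<6)|0x24=0x164
Byte[15]=8A: continuation. acc=(acc<<6)|0x0A=0x590A
Completed: cp=U+590A (starts at byte 13)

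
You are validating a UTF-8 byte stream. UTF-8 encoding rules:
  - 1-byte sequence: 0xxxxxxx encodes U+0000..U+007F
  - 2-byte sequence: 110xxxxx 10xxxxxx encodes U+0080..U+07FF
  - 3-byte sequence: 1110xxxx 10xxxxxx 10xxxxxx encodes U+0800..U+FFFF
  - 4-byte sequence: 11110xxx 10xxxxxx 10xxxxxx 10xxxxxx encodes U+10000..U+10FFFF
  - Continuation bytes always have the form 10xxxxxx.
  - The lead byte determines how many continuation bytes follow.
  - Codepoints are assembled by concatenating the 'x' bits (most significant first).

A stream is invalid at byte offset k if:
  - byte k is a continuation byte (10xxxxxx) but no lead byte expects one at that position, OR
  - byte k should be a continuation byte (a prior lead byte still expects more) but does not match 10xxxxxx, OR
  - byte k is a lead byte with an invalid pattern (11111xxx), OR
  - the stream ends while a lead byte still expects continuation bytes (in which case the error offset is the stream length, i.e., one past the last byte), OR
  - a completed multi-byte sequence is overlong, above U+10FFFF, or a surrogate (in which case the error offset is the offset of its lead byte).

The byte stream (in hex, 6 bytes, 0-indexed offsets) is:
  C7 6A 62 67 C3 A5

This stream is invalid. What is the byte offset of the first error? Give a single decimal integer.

Answer: 1

Derivation:
Byte[0]=C7: 2-byte lead, need 1 cont bytes. acc=0x7
Byte[1]=6A: expected 10xxxxxx continuation. INVALID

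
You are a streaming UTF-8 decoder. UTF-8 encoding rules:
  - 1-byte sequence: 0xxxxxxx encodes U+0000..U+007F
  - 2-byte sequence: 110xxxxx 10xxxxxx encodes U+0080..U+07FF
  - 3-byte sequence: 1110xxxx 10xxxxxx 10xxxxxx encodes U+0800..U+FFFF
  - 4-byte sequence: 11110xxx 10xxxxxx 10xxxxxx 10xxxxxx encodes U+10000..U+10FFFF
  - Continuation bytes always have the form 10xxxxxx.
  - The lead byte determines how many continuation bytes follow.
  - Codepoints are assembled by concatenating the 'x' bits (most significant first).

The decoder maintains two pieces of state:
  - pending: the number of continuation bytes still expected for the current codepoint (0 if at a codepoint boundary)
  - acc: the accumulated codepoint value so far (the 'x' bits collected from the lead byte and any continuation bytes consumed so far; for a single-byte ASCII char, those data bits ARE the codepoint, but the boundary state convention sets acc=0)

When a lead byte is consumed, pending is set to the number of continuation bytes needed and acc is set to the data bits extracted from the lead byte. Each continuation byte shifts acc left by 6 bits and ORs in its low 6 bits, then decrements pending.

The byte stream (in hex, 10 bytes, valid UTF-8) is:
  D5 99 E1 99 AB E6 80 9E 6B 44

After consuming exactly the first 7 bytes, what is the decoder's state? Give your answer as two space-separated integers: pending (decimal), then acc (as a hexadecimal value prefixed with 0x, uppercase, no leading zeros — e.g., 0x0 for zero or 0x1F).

Byte[0]=D5: 2-byte lead. pending=1, acc=0x15
Byte[1]=99: continuation. acc=(acc<<6)|0x19=0x559, pending=0
Byte[2]=E1: 3-byte lead. pending=2, acc=0x1
Byte[3]=99: continuation. acc=(acc<<6)|0x19=0x59, pending=1
Byte[4]=AB: continuation. acc=(acc<<6)|0x2B=0x166B, pending=0
Byte[5]=E6: 3-byte lead. pending=2, acc=0x6
Byte[6]=80: continuation. acc=(acc<<6)|0x00=0x180, pending=1

Answer: 1 0x180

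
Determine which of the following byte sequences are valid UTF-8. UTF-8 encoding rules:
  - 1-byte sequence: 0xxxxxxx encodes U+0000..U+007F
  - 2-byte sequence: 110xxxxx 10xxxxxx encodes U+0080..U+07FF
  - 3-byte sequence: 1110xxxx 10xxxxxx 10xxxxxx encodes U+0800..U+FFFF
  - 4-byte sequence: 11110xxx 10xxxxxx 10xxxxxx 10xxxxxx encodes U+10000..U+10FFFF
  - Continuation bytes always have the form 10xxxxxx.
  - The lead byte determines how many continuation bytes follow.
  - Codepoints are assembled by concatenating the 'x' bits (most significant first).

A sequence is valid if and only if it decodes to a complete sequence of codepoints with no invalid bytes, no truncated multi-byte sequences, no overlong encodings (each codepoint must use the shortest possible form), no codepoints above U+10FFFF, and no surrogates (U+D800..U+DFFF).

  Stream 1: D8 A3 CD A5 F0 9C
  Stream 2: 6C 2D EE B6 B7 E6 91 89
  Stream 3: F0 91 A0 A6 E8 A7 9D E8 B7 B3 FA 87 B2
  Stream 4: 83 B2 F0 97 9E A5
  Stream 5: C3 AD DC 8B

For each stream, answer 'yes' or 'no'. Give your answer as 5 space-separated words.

Stream 1: error at byte offset 6. INVALID
Stream 2: decodes cleanly. VALID
Stream 3: error at byte offset 10. INVALID
Stream 4: error at byte offset 0. INVALID
Stream 5: decodes cleanly. VALID

Answer: no yes no no yes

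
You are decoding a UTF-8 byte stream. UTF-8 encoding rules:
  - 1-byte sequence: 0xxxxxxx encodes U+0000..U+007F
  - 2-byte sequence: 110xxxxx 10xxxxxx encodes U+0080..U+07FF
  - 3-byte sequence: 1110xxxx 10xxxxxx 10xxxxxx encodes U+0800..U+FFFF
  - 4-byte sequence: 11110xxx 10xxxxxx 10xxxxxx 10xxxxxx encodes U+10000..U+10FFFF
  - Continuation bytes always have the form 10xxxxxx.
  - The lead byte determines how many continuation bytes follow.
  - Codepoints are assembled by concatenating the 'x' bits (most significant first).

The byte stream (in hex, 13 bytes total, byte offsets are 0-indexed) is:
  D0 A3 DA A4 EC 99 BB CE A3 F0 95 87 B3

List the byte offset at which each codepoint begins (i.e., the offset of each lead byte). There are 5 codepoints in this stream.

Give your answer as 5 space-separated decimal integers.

Byte[0]=D0: 2-byte lead, need 1 cont bytes. acc=0x10
Byte[1]=A3: continuation. acc=(acc<<6)|0x23=0x423
Completed: cp=U+0423 (starts at byte 0)
Byte[2]=DA: 2-byte lead, need 1 cont bytes. acc=0x1A
Byte[3]=A4: continuation. acc=(acc<<6)|0x24=0x6A4
Completed: cp=U+06A4 (starts at byte 2)
Byte[4]=EC: 3-byte lead, need 2 cont bytes. acc=0xC
Byte[5]=99: continuation. acc=(acc<<6)|0x19=0x319
Byte[6]=BB: continuation. acc=(acc<<6)|0x3B=0xC67B
Completed: cp=U+C67B (starts at byte 4)
Byte[7]=CE: 2-byte lead, need 1 cont bytes. acc=0xE
Byte[8]=A3: continuation. acc=(acc<<6)|0x23=0x3A3
Completed: cp=U+03A3 (starts at byte 7)
Byte[9]=F0: 4-byte lead, need 3 cont bytes. acc=0x0
Byte[10]=95: continuation. acc=(acc<<6)|0x15=0x15
Byte[11]=87: continuation. acc=(acc<<6)|0x07=0x547
Byte[12]=B3: continuation. acc=(acc<<6)|0x33=0x151F3
Completed: cp=U+151F3 (starts at byte 9)

Answer: 0 2 4 7 9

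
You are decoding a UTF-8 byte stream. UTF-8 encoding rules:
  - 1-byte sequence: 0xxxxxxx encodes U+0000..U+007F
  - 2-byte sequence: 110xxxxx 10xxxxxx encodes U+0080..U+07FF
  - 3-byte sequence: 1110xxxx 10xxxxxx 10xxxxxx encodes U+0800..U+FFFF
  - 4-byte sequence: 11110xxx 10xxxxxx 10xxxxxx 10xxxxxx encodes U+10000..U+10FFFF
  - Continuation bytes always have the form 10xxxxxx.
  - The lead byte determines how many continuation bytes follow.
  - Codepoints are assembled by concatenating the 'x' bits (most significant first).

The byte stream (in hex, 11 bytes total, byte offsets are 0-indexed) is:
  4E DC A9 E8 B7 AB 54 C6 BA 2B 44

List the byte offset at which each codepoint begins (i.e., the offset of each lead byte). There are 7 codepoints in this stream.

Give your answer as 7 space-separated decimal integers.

Byte[0]=4E: 1-byte ASCII. cp=U+004E
Byte[1]=DC: 2-byte lead, need 1 cont bytes. acc=0x1C
Byte[2]=A9: continuation. acc=(acc<<6)|0x29=0x729
Completed: cp=U+0729 (starts at byte 1)
Byte[3]=E8: 3-byte lead, need 2 cont bytes. acc=0x8
Byte[4]=B7: continuation. acc=(acc<<6)|0x37=0x237
Byte[5]=AB: continuation. acc=(acc<<6)|0x2B=0x8DEB
Completed: cp=U+8DEB (starts at byte 3)
Byte[6]=54: 1-byte ASCII. cp=U+0054
Byte[7]=C6: 2-byte lead, need 1 cont bytes. acc=0x6
Byte[8]=BA: continuation. acc=(acc<<6)|0x3A=0x1BA
Completed: cp=U+01BA (starts at byte 7)
Byte[9]=2B: 1-byte ASCII. cp=U+002B
Byte[10]=44: 1-byte ASCII. cp=U+0044

Answer: 0 1 3 6 7 9 10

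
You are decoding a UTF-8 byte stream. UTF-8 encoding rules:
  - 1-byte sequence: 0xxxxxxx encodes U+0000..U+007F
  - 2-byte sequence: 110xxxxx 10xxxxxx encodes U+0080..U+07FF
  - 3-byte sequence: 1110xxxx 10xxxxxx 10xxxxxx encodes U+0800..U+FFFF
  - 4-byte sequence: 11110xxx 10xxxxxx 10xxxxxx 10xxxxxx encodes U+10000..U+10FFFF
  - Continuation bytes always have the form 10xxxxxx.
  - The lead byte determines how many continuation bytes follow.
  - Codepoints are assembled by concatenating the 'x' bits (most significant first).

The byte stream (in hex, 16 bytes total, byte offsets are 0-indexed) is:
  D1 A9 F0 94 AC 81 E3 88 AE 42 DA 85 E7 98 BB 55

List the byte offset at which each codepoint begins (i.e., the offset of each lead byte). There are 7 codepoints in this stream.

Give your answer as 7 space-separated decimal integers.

Byte[0]=D1: 2-byte lead, need 1 cont bytes. acc=0x11
Byte[1]=A9: continuation. acc=(acc<<6)|0x29=0x469
Completed: cp=U+0469 (starts at byte 0)
Byte[2]=F0: 4-byte lead, need 3 cont bytes. acc=0x0
Byte[3]=94: continuation. acc=(acc<<6)|0x14=0x14
Byte[4]=AC: continuation. acc=(acc<<6)|0x2C=0x52C
Byte[5]=81: continuation. acc=(acc<<6)|0x01=0x14B01
Completed: cp=U+14B01 (starts at byte 2)
Byte[6]=E3: 3-byte lead, need 2 cont bytes. acc=0x3
Byte[7]=88: continuation. acc=(acc<<6)|0x08=0xC8
Byte[8]=AE: continuation. acc=(acc<<6)|0x2E=0x322E
Completed: cp=U+322E (starts at byte 6)
Byte[9]=42: 1-byte ASCII. cp=U+0042
Byte[10]=DA: 2-byte lead, need 1 cont bytes. acc=0x1A
Byte[11]=85: continuation. acc=(acc<<6)|0x05=0x685
Completed: cp=U+0685 (starts at byte 10)
Byte[12]=E7: 3-byte lead, need 2 cont bytes. acc=0x7
Byte[13]=98: continuation. acc=(acc<<6)|0x18=0x1D8
Byte[14]=BB: continuation. acc=(acc<<6)|0x3B=0x763B
Completed: cp=U+763B (starts at byte 12)
Byte[15]=55: 1-byte ASCII. cp=U+0055

Answer: 0 2 6 9 10 12 15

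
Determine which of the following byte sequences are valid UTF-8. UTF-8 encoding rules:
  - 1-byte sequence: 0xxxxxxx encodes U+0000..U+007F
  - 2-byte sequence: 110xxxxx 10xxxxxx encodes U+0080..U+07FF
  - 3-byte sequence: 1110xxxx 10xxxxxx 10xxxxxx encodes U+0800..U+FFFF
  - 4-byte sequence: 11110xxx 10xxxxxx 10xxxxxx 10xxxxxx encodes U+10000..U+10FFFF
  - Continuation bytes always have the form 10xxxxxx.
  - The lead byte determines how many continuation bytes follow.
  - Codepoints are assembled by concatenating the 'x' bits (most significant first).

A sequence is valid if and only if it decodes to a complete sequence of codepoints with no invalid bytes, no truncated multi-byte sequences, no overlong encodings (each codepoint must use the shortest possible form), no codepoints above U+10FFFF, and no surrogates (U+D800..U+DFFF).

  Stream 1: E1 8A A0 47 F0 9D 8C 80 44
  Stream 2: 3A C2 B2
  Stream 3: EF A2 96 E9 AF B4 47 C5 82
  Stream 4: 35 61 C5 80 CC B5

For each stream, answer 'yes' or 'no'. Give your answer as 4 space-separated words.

Stream 1: decodes cleanly. VALID
Stream 2: decodes cleanly. VALID
Stream 3: decodes cleanly. VALID
Stream 4: decodes cleanly. VALID

Answer: yes yes yes yes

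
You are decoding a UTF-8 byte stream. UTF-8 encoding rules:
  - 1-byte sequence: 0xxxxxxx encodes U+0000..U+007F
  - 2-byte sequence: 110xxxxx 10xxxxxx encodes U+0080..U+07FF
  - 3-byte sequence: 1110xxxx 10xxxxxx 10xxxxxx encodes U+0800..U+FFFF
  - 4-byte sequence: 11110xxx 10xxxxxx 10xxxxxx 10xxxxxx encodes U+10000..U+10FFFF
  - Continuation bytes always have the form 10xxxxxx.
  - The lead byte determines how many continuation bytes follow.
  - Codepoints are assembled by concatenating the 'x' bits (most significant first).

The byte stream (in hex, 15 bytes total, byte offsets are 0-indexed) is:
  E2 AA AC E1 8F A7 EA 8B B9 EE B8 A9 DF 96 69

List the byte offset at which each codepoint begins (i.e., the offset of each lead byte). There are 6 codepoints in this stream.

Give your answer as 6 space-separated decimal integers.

Byte[0]=E2: 3-byte lead, need 2 cont bytes. acc=0x2
Byte[1]=AA: continuation. acc=(acc<<6)|0x2A=0xAA
Byte[2]=AC: continuation. acc=(acc<<6)|0x2C=0x2AAC
Completed: cp=U+2AAC (starts at byte 0)
Byte[3]=E1: 3-byte lead, need 2 cont bytes. acc=0x1
Byte[4]=8F: continuation. acc=(acc<<6)|0x0F=0x4F
Byte[5]=A7: continuation. acc=(acc<<6)|0x27=0x13E7
Completed: cp=U+13E7 (starts at byte 3)
Byte[6]=EA: 3-byte lead, need 2 cont bytes. acc=0xA
Byte[7]=8B: continuation. acc=(acc<<6)|0x0B=0x28B
Byte[8]=B9: continuation. acc=(acc<<6)|0x39=0xA2F9
Completed: cp=U+A2F9 (starts at byte 6)
Byte[9]=EE: 3-byte lead, need 2 cont bytes. acc=0xE
Byte[10]=B8: continuation. acc=(acc<<6)|0x38=0x3B8
Byte[11]=A9: continuation. acc=(acc<<6)|0x29=0xEE29
Completed: cp=U+EE29 (starts at byte 9)
Byte[12]=DF: 2-byte lead, need 1 cont bytes. acc=0x1F
Byte[13]=96: continuation. acc=(acc<<6)|0x16=0x7D6
Completed: cp=U+07D6 (starts at byte 12)
Byte[14]=69: 1-byte ASCII. cp=U+0069

Answer: 0 3 6 9 12 14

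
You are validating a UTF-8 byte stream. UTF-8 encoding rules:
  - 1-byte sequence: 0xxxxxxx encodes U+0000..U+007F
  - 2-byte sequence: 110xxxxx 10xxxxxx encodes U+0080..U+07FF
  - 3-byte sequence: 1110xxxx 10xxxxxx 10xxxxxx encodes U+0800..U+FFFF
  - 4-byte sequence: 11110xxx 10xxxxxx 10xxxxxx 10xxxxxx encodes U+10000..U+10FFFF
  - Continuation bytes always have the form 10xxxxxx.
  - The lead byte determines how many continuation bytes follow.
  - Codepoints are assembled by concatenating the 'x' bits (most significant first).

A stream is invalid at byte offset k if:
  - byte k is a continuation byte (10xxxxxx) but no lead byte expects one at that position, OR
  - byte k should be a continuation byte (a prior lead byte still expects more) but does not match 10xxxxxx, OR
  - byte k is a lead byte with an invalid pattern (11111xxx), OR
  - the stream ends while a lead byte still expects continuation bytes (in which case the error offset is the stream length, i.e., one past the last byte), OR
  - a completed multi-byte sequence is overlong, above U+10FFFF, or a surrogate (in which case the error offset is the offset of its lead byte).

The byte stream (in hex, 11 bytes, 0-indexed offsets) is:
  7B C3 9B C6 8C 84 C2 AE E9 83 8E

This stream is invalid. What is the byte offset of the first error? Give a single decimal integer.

Byte[0]=7B: 1-byte ASCII. cp=U+007B
Byte[1]=C3: 2-byte lead, need 1 cont bytes. acc=0x3
Byte[2]=9B: continuation. acc=(acc<<6)|0x1B=0xDB
Completed: cp=U+00DB (starts at byte 1)
Byte[3]=C6: 2-byte lead, need 1 cont bytes. acc=0x6
Byte[4]=8C: continuation. acc=(acc<<6)|0x0C=0x18C
Completed: cp=U+018C (starts at byte 3)
Byte[5]=84: INVALID lead byte (not 0xxx/110x/1110/11110)

Answer: 5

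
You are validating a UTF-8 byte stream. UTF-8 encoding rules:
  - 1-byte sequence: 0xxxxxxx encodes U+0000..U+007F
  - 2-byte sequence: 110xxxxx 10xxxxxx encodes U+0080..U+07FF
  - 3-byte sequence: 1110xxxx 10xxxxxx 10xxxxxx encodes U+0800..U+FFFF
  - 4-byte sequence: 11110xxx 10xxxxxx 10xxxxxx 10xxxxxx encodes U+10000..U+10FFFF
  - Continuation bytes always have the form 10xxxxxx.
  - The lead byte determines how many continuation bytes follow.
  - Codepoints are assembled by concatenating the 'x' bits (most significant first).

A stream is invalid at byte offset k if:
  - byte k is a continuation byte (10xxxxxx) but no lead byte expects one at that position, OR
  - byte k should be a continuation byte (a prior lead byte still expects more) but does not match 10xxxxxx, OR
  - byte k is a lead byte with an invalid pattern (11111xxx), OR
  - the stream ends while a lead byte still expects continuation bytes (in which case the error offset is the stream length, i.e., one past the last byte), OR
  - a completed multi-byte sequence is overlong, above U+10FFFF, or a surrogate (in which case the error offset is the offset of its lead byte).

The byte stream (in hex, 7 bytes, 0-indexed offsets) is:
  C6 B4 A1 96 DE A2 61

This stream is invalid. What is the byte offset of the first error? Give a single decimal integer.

Answer: 2

Derivation:
Byte[0]=C6: 2-byte lead, need 1 cont bytes. acc=0x6
Byte[1]=B4: continuation. acc=(acc<<6)|0x34=0x1B4
Completed: cp=U+01B4 (starts at byte 0)
Byte[2]=A1: INVALID lead byte (not 0xxx/110x/1110/11110)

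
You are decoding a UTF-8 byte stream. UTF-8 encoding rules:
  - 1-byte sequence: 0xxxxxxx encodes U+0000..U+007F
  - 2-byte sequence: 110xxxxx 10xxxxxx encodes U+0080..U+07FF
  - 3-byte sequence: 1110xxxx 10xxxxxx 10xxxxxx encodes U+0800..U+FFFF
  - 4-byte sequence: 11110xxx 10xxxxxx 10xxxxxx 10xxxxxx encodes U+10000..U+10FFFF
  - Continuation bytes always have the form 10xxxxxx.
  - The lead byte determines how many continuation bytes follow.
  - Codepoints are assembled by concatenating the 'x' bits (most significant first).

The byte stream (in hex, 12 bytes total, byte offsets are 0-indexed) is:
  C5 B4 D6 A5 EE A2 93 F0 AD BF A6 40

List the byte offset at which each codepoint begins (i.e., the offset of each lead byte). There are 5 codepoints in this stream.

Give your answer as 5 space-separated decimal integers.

Byte[0]=C5: 2-byte lead, need 1 cont bytes. acc=0x5
Byte[1]=B4: continuation. acc=(acc<<6)|0x34=0x174
Completed: cp=U+0174 (starts at byte 0)
Byte[2]=D6: 2-byte lead, need 1 cont bytes. acc=0x16
Byte[3]=A5: continuation. acc=(acc<<6)|0x25=0x5A5
Completed: cp=U+05A5 (starts at byte 2)
Byte[4]=EE: 3-byte lead, need 2 cont bytes. acc=0xE
Byte[5]=A2: continuation. acc=(acc<<6)|0x22=0x3A2
Byte[6]=93: continuation. acc=(acc<<6)|0x13=0xE893
Completed: cp=U+E893 (starts at byte 4)
Byte[7]=F0: 4-byte lead, need 3 cont bytes. acc=0x0
Byte[8]=AD: continuation. acc=(acc<<6)|0x2D=0x2D
Byte[9]=BF: continuation. acc=(acc<<6)|0x3F=0xB7F
Byte[10]=A6: continuation. acc=(acc<<6)|0x26=0x2DFE6
Completed: cp=U+2DFE6 (starts at byte 7)
Byte[11]=40: 1-byte ASCII. cp=U+0040

Answer: 0 2 4 7 11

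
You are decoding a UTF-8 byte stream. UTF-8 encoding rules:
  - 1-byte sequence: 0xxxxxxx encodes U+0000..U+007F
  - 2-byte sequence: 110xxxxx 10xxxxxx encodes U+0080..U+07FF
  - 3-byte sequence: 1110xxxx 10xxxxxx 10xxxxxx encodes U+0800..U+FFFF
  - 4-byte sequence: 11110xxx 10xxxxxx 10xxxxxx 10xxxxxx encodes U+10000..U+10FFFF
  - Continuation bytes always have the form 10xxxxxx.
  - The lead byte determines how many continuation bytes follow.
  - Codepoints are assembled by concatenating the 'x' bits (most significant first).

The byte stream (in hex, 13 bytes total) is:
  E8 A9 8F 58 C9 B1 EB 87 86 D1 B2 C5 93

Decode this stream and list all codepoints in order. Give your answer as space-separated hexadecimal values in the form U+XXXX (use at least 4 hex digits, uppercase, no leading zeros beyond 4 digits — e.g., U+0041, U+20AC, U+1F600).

Answer: U+8A4F U+0058 U+0271 U+B1C6 U+0472 U+0153

Derivation:
Byte[0]=E8: 3-byte lead, need 2 cont bytes. acc=0x8
Byte[1]=A9: continuation. acc=(acc<<6)|0x29=0x229
Byte[2]=8F: continuation. acc=(acc<<6)|0x0F=0x8A4F
Completed: cp=U+8A4F (starts at byte 0)
Byte[3]=58: 1-byte ASCII. cp=U+0058
Byte[4]=C9: 2-byte lead, need 1 cont bytes. acc=0x9
Byte[5]=B1: continuation. acc=(acc<<6)|0x31=0x271
Completed: cp=U+0271 (starts at byte 4)
Byte[6]=EB: 3-byte lead, need 2 cont bytes. acc=0xB
Byte[7]=87: continuation. acc=(acc<<6)|0x07=0x2C7
Byte[8]=86: continuation. acc=(acc<<6)|0x06=0xB1C6
Completed: cp=U+B1C6 (starts at byte 6)
Byte[9]=D1: 2-byte lead, need 1 cont bytes. acc=0x11
Byte[10]=B2: continuation. acc=(acc<<6)|0x32=0x472
Completed: cp=U+0472 (starts at byte 9)
Byte[11]=C5: 2-byte lead, need 1 cont bytes. acc=0x5
Byte[12]=93: continuation. acc=(acc<<6)|0x13=0x153
Completed: cp=U+0153 (starts at byte 11)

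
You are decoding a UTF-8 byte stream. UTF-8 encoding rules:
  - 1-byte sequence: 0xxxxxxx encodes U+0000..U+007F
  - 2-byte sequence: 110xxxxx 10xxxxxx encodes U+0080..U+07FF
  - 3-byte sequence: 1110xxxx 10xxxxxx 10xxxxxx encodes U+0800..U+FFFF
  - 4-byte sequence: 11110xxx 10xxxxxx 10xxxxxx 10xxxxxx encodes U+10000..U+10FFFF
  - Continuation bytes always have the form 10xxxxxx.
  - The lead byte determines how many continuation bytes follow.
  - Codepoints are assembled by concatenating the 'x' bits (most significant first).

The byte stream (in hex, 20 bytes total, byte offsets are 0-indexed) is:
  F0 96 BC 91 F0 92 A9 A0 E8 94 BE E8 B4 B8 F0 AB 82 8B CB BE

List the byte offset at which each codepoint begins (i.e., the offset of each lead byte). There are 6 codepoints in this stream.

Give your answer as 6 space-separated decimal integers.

Answer: 0 4 8 11 14 18

Derivation:
Byte[0]=F0: 4-byte lead, need 3 cont bytes. acc=0x0
Byte[1]=96: continuation. acc=(acc<<6)|0x16=0x16
Byte[2]=BC: continuation. acc=(acc<<6)|0x3C=0x5BC
Byte[3]=91: continuation. acc=(acc<<6)|0x11=0x16F11
Completed: cp=U+16F11 (starts at byte 0)
Byte[4]=F0: 4-byte lead, need 3 cont bytes. acc=0x0
Byte[5]=92: continuation. acc=(acc<<6)|0x12=0x12
Byte[6]=A9: continuation. acc=(acc<<6)|0x29=0x4A9
Byte[7]=A0: continuation. acc=(acc<<6)|0x20=0x12A60
Completed: cp=U+12A60 (starts at byte 4)
Byte[8]=E8: 3-byte lead, need 2 cont bytes. acc=0x8
Byte[9]=94: continuation. acc=(acc<<6)|0x14=0x214
Byte[10]=BE: continuation. acc=(acc<<6)|0x3E=0x853E
Completed: cp=U+853E (starts at byte 8)
Byte[11]=E8: 3-byte lead, need 2 cont bytes. acc=0x8
Byte[12]=B4: continuation. acc=(acc<<6)|0x34=0x234
Byte[13]=B8: continuation. acc=(acc<<6)|0x38=0x8D38
Completed: cp=U+8D38 (starts at byte 11)
Byte[14]=F0: 4-byte lead, need 3 cont bytes. acc=0x0
Byte[15]=AB: continuation. acc=(acc<<6)|0x2B=0x2B
Byte[16]=82: continuation. acc=(acc<<6)|0x02=0xAC2
Byte[17]=8B: continuation. acc=(acc<<6)|0x0B=0x2B08B
Completed: cp=U+2B08B (starts at byte 14)
Byte[18]=CB: 2-byte lead, need 1 cont bytes. acc=0xB
Byte[19]=BE: continuation. acc=(acc<<6)|0x3E=0x2FE
Completed: cp=U+02FE (starts at byte 18)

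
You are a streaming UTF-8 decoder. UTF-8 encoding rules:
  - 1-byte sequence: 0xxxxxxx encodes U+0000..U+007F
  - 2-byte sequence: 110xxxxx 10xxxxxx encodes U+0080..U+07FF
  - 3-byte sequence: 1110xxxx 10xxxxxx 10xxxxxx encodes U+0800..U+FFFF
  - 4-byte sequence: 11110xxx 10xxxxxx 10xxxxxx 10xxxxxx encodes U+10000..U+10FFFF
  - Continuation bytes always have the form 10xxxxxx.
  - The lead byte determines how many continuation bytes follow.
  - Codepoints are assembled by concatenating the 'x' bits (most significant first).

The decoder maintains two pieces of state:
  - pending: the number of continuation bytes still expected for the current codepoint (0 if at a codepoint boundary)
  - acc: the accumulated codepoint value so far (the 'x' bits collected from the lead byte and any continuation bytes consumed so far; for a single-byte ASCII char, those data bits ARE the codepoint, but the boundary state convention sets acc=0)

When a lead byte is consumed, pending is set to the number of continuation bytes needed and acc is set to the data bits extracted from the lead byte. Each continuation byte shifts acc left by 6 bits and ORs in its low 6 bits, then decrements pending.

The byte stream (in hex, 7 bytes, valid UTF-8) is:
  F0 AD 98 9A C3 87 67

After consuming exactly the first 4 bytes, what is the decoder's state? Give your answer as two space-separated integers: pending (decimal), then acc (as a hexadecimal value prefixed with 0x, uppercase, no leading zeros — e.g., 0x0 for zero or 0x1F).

Byte[0]=F0: 4-byte lead. pending=3, acc=0x0
Byte[1]=AD: continuation. acc=(acc<<6)|0x2D=0x2D, pending=2
Byte[2]=98: continuation. acc=(acc<<6)|0x18=0xB58, pending=1
Byte[3]=9A: continuation. acc=(acc<<6)|0x1A=0x2D61A, pending=0

Answer: 0 0x2D61A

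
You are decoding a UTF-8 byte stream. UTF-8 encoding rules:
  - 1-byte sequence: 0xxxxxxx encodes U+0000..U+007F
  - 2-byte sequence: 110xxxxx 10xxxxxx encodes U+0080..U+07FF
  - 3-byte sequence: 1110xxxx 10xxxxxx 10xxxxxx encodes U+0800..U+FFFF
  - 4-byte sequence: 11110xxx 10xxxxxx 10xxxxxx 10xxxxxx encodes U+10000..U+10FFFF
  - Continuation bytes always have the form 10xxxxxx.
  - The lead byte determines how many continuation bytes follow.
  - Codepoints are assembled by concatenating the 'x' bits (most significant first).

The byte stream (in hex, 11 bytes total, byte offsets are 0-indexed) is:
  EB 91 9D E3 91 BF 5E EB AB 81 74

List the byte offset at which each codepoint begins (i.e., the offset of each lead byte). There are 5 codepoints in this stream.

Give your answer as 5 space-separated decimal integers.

Answer: 0 3 6 7 10

Derivation:
Byte[0]=EB: 3-byte lead, need 2 cont bytes. acc=0xB
Byte[1]=91: continuation. acc=(acc<<6)|0x11=0x2D1
Byte[2]=9D: continuation. acc=(acc<<6)|0x1D=0xB45D
Completed: cp=U+B45D (starts at byte 0)
Byte[3]=E3: 3-byte lead, need 2 cont bytes. acc=0x3
Byte[4]=91: continuation. acc=(acc<<6)|0x11=0xD1
Byte[5]=BF: continuation. acc=(acc<<6)|0x3F=0x347F
Completed: cp=U+347F (starts at byte 3)
Byte[6]=5E: 1-byte ASCII. cp=U+005E
Byte[7]=EB: 3-byte lead, need 2 cont bytes. acc=0xB
Byte[8]=AB: continuation. acc=(acc<<6)|0x2B=0x2EB
Byte[9]=81: continuation. acc=(acc<<6)|0x01=0xBAC1
Completed: cp=U+BAC1 (starts at byte 7)
Byte[10]=74: 1-byte ASCII. cp=U+0074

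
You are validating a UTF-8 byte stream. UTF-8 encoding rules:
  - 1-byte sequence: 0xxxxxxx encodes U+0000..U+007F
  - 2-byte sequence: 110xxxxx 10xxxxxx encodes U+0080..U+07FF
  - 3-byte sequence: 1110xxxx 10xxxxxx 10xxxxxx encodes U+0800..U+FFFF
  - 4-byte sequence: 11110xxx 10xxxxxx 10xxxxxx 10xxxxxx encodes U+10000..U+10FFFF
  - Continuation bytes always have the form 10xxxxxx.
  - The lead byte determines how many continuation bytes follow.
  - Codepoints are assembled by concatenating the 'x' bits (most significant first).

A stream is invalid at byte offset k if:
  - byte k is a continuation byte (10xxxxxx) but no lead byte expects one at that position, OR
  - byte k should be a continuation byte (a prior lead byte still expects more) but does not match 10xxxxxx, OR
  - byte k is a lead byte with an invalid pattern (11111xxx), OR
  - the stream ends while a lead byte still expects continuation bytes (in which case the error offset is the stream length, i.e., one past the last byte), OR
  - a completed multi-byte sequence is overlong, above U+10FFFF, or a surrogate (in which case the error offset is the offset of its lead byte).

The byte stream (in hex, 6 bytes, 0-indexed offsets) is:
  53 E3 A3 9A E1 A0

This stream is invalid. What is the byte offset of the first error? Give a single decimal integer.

Byte[0]=53: 1-byte ASCII. cp=U+0053
Byte[1]=E3: 3-byte lead, need 2 cont bytes. acc=0x3
Byte[2]=A3: continuation. acc=(acc<<6)|0x23=0xE3
Byte[3]=9A: continuation. acc=(acc<<6)|0x1A=0x38DA
Completed: cp=U+38DA (starts at byte 1)
Byte[4]=E1: 3-byte lead, need 2 cont bytes. acc=0x1
Byte[5]=A0: continuation. acc=(acc<<6)|0x20=0x60
Byte[6]: stream ended, expected continuation. INVALID

Answer: 6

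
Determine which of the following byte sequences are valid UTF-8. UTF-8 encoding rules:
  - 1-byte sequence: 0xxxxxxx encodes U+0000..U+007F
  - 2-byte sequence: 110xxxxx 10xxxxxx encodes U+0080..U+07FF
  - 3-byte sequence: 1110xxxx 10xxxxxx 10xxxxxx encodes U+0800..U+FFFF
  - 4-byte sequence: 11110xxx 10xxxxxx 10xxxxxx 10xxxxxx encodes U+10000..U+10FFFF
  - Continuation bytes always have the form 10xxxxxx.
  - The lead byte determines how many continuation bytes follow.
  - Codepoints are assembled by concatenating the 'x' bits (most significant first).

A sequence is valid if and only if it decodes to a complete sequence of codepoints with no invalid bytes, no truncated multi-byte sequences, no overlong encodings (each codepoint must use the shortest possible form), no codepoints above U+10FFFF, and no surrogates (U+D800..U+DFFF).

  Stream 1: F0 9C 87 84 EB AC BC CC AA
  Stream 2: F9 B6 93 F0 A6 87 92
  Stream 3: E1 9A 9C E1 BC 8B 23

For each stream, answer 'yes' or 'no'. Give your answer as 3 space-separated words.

Answer: yes no yes

Derivation:
Stream 1: decodes cleanly. VALID
Stream 2: error at byte offset 0. INVALID
Stream 3: decodes cleanly. VALID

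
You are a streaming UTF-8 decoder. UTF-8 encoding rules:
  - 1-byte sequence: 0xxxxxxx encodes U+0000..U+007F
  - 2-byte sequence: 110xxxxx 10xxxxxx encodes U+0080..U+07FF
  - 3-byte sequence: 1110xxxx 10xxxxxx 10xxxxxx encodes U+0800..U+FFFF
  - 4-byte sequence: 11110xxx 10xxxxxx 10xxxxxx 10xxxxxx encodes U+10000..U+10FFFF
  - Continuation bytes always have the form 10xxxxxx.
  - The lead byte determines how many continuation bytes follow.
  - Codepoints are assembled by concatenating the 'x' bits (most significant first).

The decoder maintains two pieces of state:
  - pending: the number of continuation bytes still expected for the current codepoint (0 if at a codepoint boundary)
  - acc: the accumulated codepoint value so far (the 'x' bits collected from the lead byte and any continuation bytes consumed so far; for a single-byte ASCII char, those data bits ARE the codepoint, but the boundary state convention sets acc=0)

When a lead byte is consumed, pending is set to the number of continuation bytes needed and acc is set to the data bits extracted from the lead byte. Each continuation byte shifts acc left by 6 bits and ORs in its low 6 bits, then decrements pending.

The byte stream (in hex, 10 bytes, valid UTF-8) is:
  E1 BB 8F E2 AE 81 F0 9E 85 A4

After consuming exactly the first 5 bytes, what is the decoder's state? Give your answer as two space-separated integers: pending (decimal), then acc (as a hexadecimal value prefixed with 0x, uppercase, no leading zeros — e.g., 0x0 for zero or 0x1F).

Answer: 1 0xAE

Derivation:
Byte[0]=E1: 3-byte lead. pending=2, acc=0x1
Byte[1]=BB: continuation. acc=(acc<<6)|0x3B=0x7B, pending=1
Byte[2]=8F: continuation. acc=(acc<<6)|0x0F=0x1ECF, pending=0
Byte[3]=E2: 3-byte lead. pending=2, acc=0x2
Byte[4]=AE: continuation. acc=(acc<<6)|0x2E=0xAE, pending=1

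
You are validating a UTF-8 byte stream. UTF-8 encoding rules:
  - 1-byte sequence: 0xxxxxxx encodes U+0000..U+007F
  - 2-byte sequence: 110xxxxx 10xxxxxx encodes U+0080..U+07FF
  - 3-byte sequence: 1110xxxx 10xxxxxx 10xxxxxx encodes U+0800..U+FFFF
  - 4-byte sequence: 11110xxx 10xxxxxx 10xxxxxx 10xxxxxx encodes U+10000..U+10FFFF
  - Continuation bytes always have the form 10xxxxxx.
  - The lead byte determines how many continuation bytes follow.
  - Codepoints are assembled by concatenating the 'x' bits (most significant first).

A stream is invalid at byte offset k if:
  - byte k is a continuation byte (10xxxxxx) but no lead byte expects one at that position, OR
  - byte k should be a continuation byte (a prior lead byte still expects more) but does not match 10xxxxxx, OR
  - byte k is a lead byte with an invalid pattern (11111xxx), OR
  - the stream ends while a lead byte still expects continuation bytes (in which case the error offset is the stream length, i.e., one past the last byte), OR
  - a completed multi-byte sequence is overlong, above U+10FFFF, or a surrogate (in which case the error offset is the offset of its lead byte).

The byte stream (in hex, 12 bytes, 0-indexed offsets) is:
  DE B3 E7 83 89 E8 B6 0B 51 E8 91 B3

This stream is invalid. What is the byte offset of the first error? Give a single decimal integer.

Answer: 7

Derivation:
Byte[0]=DE: 2-byte lead, need 1 cont bytes. acc=0x1E
Byte[1]=B3: continuation. acc=(acc<<6)|0x33=0x7B3
Completed: cp=U+07B3 (starts at byte 0)
Byte[2]=E7: 3-byte lead, need 2 cont bytes. acc=0x7
Byte[3]=83: continuation. acc=(acc<<6)|0x03=0x1C3
Byte[4]=89: continuation. acc=(acc<<6)|0x09=0x70C9
Completed: cp=U+70C9 (starts at byte 2)
Byte[5]=E8: 3-byte lead, need 2 cont bytes. acc=0x8
Byte[6]=B6: continuation. acc=(acc<<6)|0x36=0x236
Byte[7]=0B: expected 10xxxxxx continuation. INVALID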